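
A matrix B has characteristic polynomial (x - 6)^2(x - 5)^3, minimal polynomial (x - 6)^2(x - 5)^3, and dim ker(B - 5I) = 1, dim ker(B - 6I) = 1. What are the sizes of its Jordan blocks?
Jordan blocks: (5, 3), (6, 2)

λ = 5: algebraic multiplicity 3 (exponent in χ_B), largest block size 3 (exponent in m_B), 1 block (geometric multiplicity). This forces block sizes [3].
λ = 6: algebraic multiplicity 2 (exponent in χ_B), largest block size 2 (exponent in m_B), 1 block (geometric multiplicity). This forces block sizes [2].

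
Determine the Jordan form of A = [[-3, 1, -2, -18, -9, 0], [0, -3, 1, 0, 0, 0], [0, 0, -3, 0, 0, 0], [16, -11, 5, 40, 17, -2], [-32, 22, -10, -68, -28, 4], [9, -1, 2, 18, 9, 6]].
The characteristic polynomial is det(xI - A) = (x - 6)^3(x + 3)^3, so the eigenvalues are -3 (algebraic multiplicity 3), 6 (algebraic multiplicity 3).

For λ = -3: rank(A + 3I) = 5, rank((A + 3I)^2) = 4, rank((A + 3I)^3) = 3. The eigenspace has dimension 6 - 5 = 1, so there is 1 Jordan block; the rank sequence gives block sizes [3].

For λ = 6: rank(A - 6I) = 4, rank((A - 6I)^2) = 3. The eigenspace has dimension 6 - 4 = 2, so there are 2 Jordan blocks; the rank sequence gives block sizes [2, 1].

Assembling the blocks gives the Jordan form J above.

J = [[-3, 1, 0, 0, 0, 0], [0, -3, 1, 0, 0, 0], [0, 0, -3, 0, 0, 0], [0, 0, 0, 6, 1, 0], [0, 0, 0, 0, 6, 0], [0, 0, 0, 0, 0, 6]]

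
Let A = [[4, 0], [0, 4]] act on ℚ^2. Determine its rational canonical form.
R = [[4, 0], [0, 4]]

The invariant factors of A (the non-unit diagonal entries of the Smith normal form of xI - A over ℚ[x]) are x - 4, x - 4, each dividing the next. The characteristic polynomial is their product, (x - 4)^2.

The rational canonical form is the block-diagonal matrix of companion matrices C(f_i):
R = [[4, 0], [0, 4]].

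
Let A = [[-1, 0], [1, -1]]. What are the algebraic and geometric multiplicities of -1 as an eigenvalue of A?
The characteristic polynomial is (x + 1)^2, so the factor x + 1 appears with exponent 2: the algebraic multiplicity is 2.

rank(A + I) = 1, so the eigenspace has dimension 2 - 1 = 1: the geometric multiplicity is 1.

Since 1 < 2, A is not diagonalizable.

algebraic multiplicity 2, geometric multiplicity 1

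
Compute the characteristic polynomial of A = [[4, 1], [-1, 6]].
xI - A = [[x - 4, -1], [1, x - 6]].

Expanding det(xI - A) along the first row:
det(xI - A) = + (x - 4)·det([[x - 6]]) - (-1)·det([[1]]).

Evaluating gives χ_A(x) = x^2 - 10x + 25 = (x - 5)^2.

χ_A(x) = (x - 5)^2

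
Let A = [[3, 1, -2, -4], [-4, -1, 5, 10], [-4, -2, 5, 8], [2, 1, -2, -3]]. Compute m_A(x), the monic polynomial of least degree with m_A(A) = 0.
The characteristic polynomial factors as (x - 1)^4. The minimal polynomial is ∏(x - λ)^{k_λ} where k_λ is the size of the largest Jordan block at λ.

For λ = 1: rank(A - I) = 2, and the largest Jordan block has size 3 (the smallest k with rank((A - I)^k) = rank((A - I)^(k+1))).

So m_A(x) = (x - 1)^3.

m_A(x) = (x - 1)^3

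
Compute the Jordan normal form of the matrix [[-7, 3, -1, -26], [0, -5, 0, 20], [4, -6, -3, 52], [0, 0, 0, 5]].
The characteristic polynomial is det(xI - A) = (x - 5)(x + 5)^3, so the eigenvalues are -5 (algebraic multiplicity 3), 5 (algebraic multiplicity 1).

For λ = -5: rank(A + 5I) = 2, rank((A + 5I)^2) = 1. The eigenspace has dimension 4 - 2 = 2, so there are 2 Jordan blocks; the rank sequence gives block sizes [2, 1].

For λ = 5: algebraic multiplicity 1 gives one 1×1 block.

Assembling the blocks gives the Jordan form J above.

J = [[-5, 1, 0, 0], [0, -5, 0, 0], [0, 0, -5, 0], [0, 0, 0, 5]]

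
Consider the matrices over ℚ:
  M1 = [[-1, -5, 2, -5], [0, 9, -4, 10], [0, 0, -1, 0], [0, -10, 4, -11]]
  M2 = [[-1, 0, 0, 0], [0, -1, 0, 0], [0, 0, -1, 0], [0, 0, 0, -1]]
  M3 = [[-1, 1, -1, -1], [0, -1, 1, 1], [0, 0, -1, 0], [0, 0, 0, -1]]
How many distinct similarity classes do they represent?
3 classes: {M1}, {M2}, {M3}

Characteristic polynomials: χ_{M1} = (x + 1)^4, χ_{M2} = (x + 1)^4, χ_{M3} = (x + 1)^4.

{M1}: invariant factors x + 1, x + 1, (x + 1)^2.

{M2}: invariant factors x + 1, x + 1, x + 1, x + 1.

{M3}: invariant factors x + 1, (x + 1)^3.

Matrices are similar if and only if their invariant-factor lists agree; the partition into similarity classes is {M1}, {M2}, {M3}.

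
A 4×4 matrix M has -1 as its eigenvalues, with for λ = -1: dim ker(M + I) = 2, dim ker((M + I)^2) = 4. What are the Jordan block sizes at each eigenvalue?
Jordan blocks: (-1, 2), (-1, 2)

λ = -1: successive nullity increments [2, 2] count blocks of size ≥ k; block sizes are [2, 2].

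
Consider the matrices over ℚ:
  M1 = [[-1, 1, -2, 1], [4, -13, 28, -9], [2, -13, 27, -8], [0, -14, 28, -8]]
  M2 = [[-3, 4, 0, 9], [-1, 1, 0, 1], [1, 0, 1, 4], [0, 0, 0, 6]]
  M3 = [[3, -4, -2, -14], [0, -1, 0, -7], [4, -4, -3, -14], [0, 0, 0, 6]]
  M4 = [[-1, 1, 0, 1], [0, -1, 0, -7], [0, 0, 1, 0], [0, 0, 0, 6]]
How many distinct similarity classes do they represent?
Characteristic polynomials: χ_{M1} = (x - 6)(x - 1)(x + 1)^2, χ_{M2} = (x - 6)(x - 1)(x + 1)^2, χ_{M3} = (x - 6)(x - 1)(x + 1)^2, χ_{M4} = (x - 6)(x - 1)(x + 1)^2.

{M1, M2, M4}: invariant factors (x - 6)(x - 1)(x + 1)^2.

{M3}: invariant factors x + 1, (x - 6)(x - 1)(x + 1).

Matrices are similar if and only if their invariant-factor lists agree; the partition into similarity classes is {M1, M2, M4}, {M3}.

2 classes: {M1, M2, M4}, {M3}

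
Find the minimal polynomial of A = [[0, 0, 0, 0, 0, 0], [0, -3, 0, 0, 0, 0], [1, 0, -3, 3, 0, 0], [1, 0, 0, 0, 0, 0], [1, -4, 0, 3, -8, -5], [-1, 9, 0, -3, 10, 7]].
The characteristic polynomial factors as x^2(x - 2)(x + 3)^3. The minimal polynomial is ∏(x - λ)^{k_λ} where k_λ is the size of the largest Jordan block at λ.

For λ = -3: rank(A + 3I) = 4, and the largest Jordan block has size 2 (the smallest k with rank((A + 3I)^k) = rank((A + 3I)^(k+1))).
For λ = 0: rank(A) = 5, and the largest Jordan block has size 2 (the smallest k with rank(A^k) = rank(A^(k+1))).
For λ = 2: rank(A - 2I) = 5, and the largest Jordan block has size 1 (the smallest k with rank((A - 2I)^k) = rank((A - 2I)^(k+1))).

So m_A(x) = x^2(x - 2)(x + 3)^2.

m_A(x) = x^2(x - 2)(x + 3)^2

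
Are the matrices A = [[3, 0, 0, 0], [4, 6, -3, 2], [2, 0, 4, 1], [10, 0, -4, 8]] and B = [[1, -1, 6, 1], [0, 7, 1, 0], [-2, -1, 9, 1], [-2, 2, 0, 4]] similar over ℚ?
Yes.

Two matrices over a field are similar if and only if they have the same invariant factors.

Both A and B have characteristic polynomial (x - 6)^3(x - 3) and minimal polynomial (x - 6)^3(x - 3). Computing further, both have invariant factors (x - 6)^3(x - 3). Hence A and B are similar.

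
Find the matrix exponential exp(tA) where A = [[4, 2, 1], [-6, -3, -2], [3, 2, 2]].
A has Jordan form J = [[1, 1, 0], [0, 1, 0], [0, 0, 1]] with A = PJP^{-1}, so e^{tA} = P e^{tJ} P^{-1}.

For a Jordan block J_k(λ), e^{tJ_k(λ)} = e^{λt} · (I + tN + t^2 N^2/2! + ... + t^{k-1} N^{k-1}/(k-1)!) where N is the nilpotent superdiagonal part.

Assembling the blocks and conjugating back gives the entries of e^{tA} as shown above.

e^{tA} = [[(3*t + 1)*e^{t}, 2*t*e^{t}, t*e^{t}], [-6*t*e^{t}, (1 - 4*t)*e^{t}, -2*t*e^{t}], [3*t*e^{t}, 2*t*e^{t}, (t + 1)*e^{t}]]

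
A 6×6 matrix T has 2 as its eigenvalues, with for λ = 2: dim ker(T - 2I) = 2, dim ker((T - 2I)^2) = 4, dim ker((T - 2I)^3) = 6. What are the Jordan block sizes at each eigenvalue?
Jordan blocks: (2, 3), (2, 3)

λ = 2: successive nullity increments [2, 2, 2] count blocks of size ≥ k; block sizes are [3, 3].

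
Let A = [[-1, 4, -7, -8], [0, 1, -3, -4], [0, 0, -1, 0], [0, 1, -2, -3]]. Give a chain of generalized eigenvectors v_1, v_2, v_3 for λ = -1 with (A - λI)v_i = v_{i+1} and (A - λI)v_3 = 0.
v_1 = [[0, 0, 1, -1]]^T, v_2 = [[1, 1, 0, 0]]^T, v_3 = [[4, 2, 0, 1]]^T

We seek v_1 ∈ ker((A + I)^3) \ ker((A + I)^2), then set v_{i+1} = (A + I) v_i.

One such chain is v_1 = [[0, 0, 1, -1]]^T, v_2 = [[1, 1, 0, 0]]^T, v_3 = [[4, 2, 0, 1]]^T. Check: (A + I) v_3 = [[0, 0, 0, 0]]^T = 0.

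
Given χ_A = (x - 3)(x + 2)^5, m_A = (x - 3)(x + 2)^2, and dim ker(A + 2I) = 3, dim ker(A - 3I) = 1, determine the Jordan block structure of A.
λ = -2: algebraic multiplicity 5 (exponent in χ_A), largest block size 2 (exponent in m_A), 3 blocks (geometric multiplicity). These force block sizes [2, 2, 1].
λ = 3: algebraic multiplicity 1 (exponent in χ_A), largest block size 1 (exponent in m_A), 1 block (geometric multiplicity). This forces block sizes [1].

Jordan blocks: (-2, 2), (-2, 2), (-2, 1), (3, 1)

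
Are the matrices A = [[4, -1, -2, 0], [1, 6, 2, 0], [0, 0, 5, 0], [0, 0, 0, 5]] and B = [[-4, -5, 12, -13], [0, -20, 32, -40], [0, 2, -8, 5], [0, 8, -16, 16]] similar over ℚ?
No.

trace(A) = 20 but trace(B) = -16. The trace is a similarity invariant, so A and B are not similar.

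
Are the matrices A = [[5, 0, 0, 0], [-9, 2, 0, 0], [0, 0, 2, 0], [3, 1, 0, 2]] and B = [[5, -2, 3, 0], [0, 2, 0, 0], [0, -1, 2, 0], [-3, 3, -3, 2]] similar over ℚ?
Yes.

Two matrices over a field are similar if and only if they have the same invariant factors.

Both A and B have characteristic polynomial (x - 5)(x - 2)^3 and minimal polynomial (x - 5)(x - 2)^2. Computing further, both have invariant factors x - 2, (x - 5)(x - 2)^2. Hence A and B are similar.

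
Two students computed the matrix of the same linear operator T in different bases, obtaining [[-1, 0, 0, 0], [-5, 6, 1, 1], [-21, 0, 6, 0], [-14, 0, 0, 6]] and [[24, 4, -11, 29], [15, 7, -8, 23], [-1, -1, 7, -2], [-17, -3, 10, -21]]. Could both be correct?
Two matrices over a field are similar if and only if they have the same invariant factors.

Both A and B have characteristic polynomial (x - 6)^3(x + 1) and minimal polynomial (x - 6)^2(x + 1). Computing further, both have invariant factors x - 6, (x - 6)^2(x + 1). Hence A and B are similar.

Yes.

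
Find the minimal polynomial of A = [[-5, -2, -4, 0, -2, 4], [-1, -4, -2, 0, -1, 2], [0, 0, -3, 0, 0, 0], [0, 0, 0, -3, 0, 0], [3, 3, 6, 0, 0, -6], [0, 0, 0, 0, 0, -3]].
The characteristic polynomial factors as (x + 3)^6. The minimal polynomial is ∏(x - λ)^{k_λ} where k_λ is the size of the largest Jordan block at λ.

For λ = -3: rank(A + 3I) = 1, and the largest Jordan block has size 2 (the smallest k with rank((A + 3I)^k) = rank((A + 3I)^(k+1))).

So m_A(x) = (x + 3)^2.

m_A(x) = (x + 3)^2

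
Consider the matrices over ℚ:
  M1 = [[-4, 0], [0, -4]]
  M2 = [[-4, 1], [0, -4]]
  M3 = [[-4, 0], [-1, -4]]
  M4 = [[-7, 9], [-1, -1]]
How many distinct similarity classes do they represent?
Characteristic polynomials: χ_{M1} = (x + 4)^2, χ_{M2} = (x + 4)^2, χ_{M3} = (x + 4)^2, χ_{M4} = (x + 4)^2.

{M1}: invariant factors x + 4, x + 4.

{M2, M3, M4}: invariant factors (x + 4)^2.

Matrices are similar if and only if their invariant-factor lists agree; the partition into similarity classes is {M1}, {M2, M3, M4}.

2 classes: {M1}, {M2, M3, M4}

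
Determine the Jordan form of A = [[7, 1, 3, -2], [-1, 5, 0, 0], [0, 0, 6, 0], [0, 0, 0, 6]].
The characteristic polynomial is det(xI - A) = (x - 6)^4, so the eigenvalues are 6 (algebraic multiplicity 4).

For λ = 6: rank(A - 6I) = 2, rank((A - 6I)^2) = 1, rank((A - 6I)^3) = 0. The eigenspace has dimension 4 - 2 = 2, so there are 2 Jordan blocks; the rank sequence gives block sizes [3, 1].

Assembling the blocks gives the Jordan form J above.

J = [[6, 1, 0, 0], [0, 6, 1, 0], [0, 0, 6, 0], [0, 0, 0, 6]]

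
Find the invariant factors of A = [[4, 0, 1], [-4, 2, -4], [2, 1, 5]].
(x - 4)^2(x - 3)

The Jordan structure of A has elementary divisors (x - 3), (x - 4)^2. Arranging the block sizes at each eigenvalue in decreasing order and taking row products gives the invariant factors.

Invariant factors (smallest first, each dividing the next): (x - 4)^2(x - 3).

Check: the last factor (x - 4)^2(x - 3) is the minimal polynomial, and the product (x - 4)^2(x - 3) is the characteristic polynomial.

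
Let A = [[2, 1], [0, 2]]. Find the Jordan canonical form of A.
J = [[2, 1], [0, 2]]

The characteristic polynomial is det(xI - A) = (x - 2)^2, so the eigenvalues are 2 (algebraic multiplicity 2).

For λ = 2: rank(A - 2I) = 1, rank((A - 2I)^2) = 0. The eigenspace has dimension 2 - 1 = 1, so there is 1 Jordan block; the rank sequence gives block sizes [2].

Assembling the blocks gives the Jordan form J above.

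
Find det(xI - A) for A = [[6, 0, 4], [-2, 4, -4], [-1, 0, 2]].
χ_A(x) = (x - 4)^3

xI - A = [[x - 6, 0, -4], [2, x - 4, 4], [1, 0, x - 2]].

Expanding det(xI - A) along the first row:
det(xI - A) = + (x - 6)·det([[x - 4, 4], [0, x - 2]]) - (0)·det([[2, 4], [1, x - 2]]) + (-4)·det([[2, x - 4], [1, 0]]).

Evaluating gives χ_A(x) = x^3 - 12x^2 + 48x - 64 = (x - 4)^3.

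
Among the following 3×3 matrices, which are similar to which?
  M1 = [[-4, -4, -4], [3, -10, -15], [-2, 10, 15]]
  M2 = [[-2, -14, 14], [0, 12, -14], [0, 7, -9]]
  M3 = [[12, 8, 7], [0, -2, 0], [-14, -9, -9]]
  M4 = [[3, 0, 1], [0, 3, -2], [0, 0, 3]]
Characteristic polynomials: χ_{M1} = (x - 5)(x + 2)^2, χ_{M2} = (x - 5)(x + 2)^2, χ_{M3} = (x - 5)(x + 2)^2, χ_{M4} = (x - 3)^3.

{M1, M3}: invariant factors (x - 5)(x + 2)^2.

{M2}: invariant factors x + 2, (x - 5)(x + 2).

{M4}: invariant factors x - 3, (x - 3)^2.

Matrices are similar if and only if their invariant-factor lists agree; the partition into similarity classes is {M1, M3}, {M2}, {M4}.

3 classes: {M1, M3}, {M2}, {M4}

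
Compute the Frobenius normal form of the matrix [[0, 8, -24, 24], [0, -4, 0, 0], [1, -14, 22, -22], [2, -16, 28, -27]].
The invariant factors of A (the non-unit diagonal entries of the Smith normal form of xI - A over ℚ[x]) are x + 4, (x - 2)(x + 3)(x + 4), each dividing the next. The characteristic polynomial is their product, (x - 2)(x + 3)(x + 4)^2.

The rational canonical form is the block-diagonal matrix of companion matrices C(f_i):
R = [[-4, 0, 0, 0], [0, 0, 0, 24], [0, 1, 0, 2], [0, 0, 1, -5]].

R = [[-4, 0, 0, 0], [0, 0, 0, 24], [0, 1, 0, 2], [0, 0, 1, -5]]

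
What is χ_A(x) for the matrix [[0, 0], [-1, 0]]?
xI - A = [[x, 0], [1, x]].

Expanding det(xI - A) along the first row:
det(xI - A) = + (x)·det([[x]]) - (0)·det([[1]]).

Evaluating gives χ_A(x) = x^2.

χ_A(x) = x^2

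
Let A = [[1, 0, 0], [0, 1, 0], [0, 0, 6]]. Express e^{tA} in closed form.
e^{tA} = [[e^{t}, 0, 0], [0, e^{t}, 0], [0, 0, e^{6*t}]]

A has Jordan form J = [[1, 0, 0], [0, 1, 0], [0, 0, 6]] with A = PJP^{-1}, so e^{tA} = P e^{tJ} P^{-1}.

For a Jordan block J_k(λ), e^{tJ_k(λ)} = e^{λt} · (I + tN + t^2 N^2/2! + ... + t^{k-1} N^{k-1}/(k-1)!) where N is the nilpotent superdiagonal part.

Assembling the blocks and conjugating back gives the entries of e^{tA} as shown above.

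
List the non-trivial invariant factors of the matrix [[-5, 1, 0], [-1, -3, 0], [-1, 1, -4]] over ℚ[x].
The Jordan structure of A has elementary divisors (x + 4)^2, (x + 4). Arranging the block sizes at each eigenvalue in decreasing order and taking row products gives the invariant factors.

Invariant factors (smallest first, each dividing the next): x + 4, (x + 4)^2.

Check: the last factor (x + 4)^2 is the minimal polynomial, and the product (x + 4)^3 is the characteristic polynomial.

x + 4, (x + 4)^2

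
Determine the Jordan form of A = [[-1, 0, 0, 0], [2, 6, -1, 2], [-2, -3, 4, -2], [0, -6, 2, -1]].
The characteristic polynomial is det(xI - A) = (x - 3)^3(x + 1), so the eigenvalues are -1 (algebraic multiplicity 1), 3 (algebraic multiplicity 3).

For λ = -1: algebraic multiplicity 1 gives one 1×1 block.

For λ = 3: rank(A - 3I) = 2, rank((A - 3I)^2) = 1. The eigenspace has dimension 4 - 2 = 2, so there are 2 Jordan blocks; the rank sequence gives block sizes [2, 1].

Assembling the blocks gives the Jordan form J above.

J = [[-1, 0, 0, 0], [0, 3, 1, 0], [0, 0, 3, 0], [0, 0, 0, 3]]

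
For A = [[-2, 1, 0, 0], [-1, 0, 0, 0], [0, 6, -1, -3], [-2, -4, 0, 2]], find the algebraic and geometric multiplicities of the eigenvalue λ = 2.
The characteristic polynomial is (x - 2)(x + 1)^3, so the factor x - 2 appears with exponent 1: the algebraic multiplicity is 1.

rank(A - 2I) = 3, so the eigenspace has dimension 4 - 3 = 1: the geometric multiplicity is 1.

algebraic multiplicity 1, geometric multiplicity 1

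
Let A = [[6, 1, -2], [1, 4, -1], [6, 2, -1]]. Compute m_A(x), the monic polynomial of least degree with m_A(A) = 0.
The characteristic polynomial factors as (x - 3)^3. The minimal polynomial is ∏(x - λ)^{k_λ} where k_λ is the size of the largest Jordan block at λ.

For λ = 3: rank(A - 3I) = 2, and the largest Jordan block has size 3 (the smallest k with rank((A - 3I)^k) = rank((A - 3I)^(k+1))).

So m_A(x) = (x - 3)^3.

m_A(x) = (x - 3)^3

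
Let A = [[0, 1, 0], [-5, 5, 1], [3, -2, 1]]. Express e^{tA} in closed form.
e^{tA} = [[(-t^2 - 4*t + 2)*e^{2*t}/2, t*(t + 2)*e^{2*t}/2, t^2*e^{2*t}/2], [t*(-t - 5)*e^{2*t}, (t^2 + 3*t + 1)*e^{2*t}, t*(t + 1)*e^{2*t}], [t*(t + 6)*e^{2*t}/2, t*(-t - 4)*e^{2*t}/2, (-t^2/2 - t + 1)*e^{2*t}]]

A has Jordan form J = [[2, 1, 0], [0, 2, 1], [0, 0, 2]] with A = PJP^{-1}, so e^{tA} = P e^{tJ} P^{-1}.

For a Jordan block J_k(λ), e^{tJ_k(λ)} = e^{λt} · (I + tN + t^2 N^2/2! + ... + t^{k-1} N^{k-1}/(k-1)!) where N is the nilpotent superdiagonal part.

Assembling the blocks and conjugating back gives the entries of e^{tA} as shown above.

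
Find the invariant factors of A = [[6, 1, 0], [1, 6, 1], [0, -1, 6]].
The Jordan structure of A has elementary divisors (x - 6)^3. Arranging the block sizes at each eigenvalue in decreasing order and taking row products gives the invariant factors.

Invariant factors (smallest first, each dividing the next): (x - 6)^3.

Check: the last factor (x - 6)^3 is the minimal polynomial, and the product (x - 6)^3 is the characteristic polynomial.

(x - 6)^3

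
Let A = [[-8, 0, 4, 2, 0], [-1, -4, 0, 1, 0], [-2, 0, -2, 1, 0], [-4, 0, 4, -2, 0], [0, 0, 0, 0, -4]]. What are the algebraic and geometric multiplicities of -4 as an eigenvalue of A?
The characteristic polynomial is (x + 4)^5, so the factor x + 4 appears with exponent 5: the algebraic multiplicity is 5.

rank(A + 4I) = 2, so the eigenspace has dimension 5 - 2 = 3: the geometric multiplicity is 3.

Since 3 < 5, A is not diagonalizable.

algebraic multiplicity 5, geometric multiplicity 3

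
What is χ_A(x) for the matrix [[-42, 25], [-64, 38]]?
χ_A(x) = (x + 2)^2

xI - A = [[x + 42, -25], [64, x - 38]].

Expanding det(xI - A) along the first row:
det(xI - A) = + (x + 42)·det([[x - 38]]) - (-25)·det([[64]]).

Evaluating gives χ_A(x) = x^2 + 4x + 4 = (x + 2)^2.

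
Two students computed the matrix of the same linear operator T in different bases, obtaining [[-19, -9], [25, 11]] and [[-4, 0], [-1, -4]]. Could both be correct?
Yes.

Two matrices over a field are similar if and only if they have the same invariant factors.

Both A and B have characteristic polynomial (x + 4)^2 and minimal polynomial (x + 4)^2. Computing further, both have invariant factors (x + 4)^2. Hence A and B are similar.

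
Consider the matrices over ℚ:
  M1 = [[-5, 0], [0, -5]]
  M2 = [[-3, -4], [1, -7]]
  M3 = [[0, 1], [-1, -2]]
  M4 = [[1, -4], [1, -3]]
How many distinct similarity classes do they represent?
Characteristic polynomials: χ_{M1} = (x + 5)^2, χ_{M2} = (x + 5)^2, χ_{M3} = (x + 1)^2, χ_{M4} = (x + 1)^2.

{M1}: invariant factors x + 5, x + 5.

{M2}: invariant factors (x + 5)^2.

{M3, M4}: invariant factors (x + 1)^2.

Matrices are similar if and only if their invariant-factor lists agree; the partition into similarity classes is {M1}, {M2}, {M3, M4}.

3 classes: {M1}, {M2}, {M3, M4}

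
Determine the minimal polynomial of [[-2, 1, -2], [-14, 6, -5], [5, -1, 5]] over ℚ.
The characteristic polynomial factors as (x - 3)^3. The minimal polynomial is ∏(x - λ)^{k_λ} where k_λ is the size of the largest Jordan block at λ.

For λ = 3: rank(A - 3I) = 2, and the largest Jordan block has size 3 (the smallest k with rank((A - 3I)^k) = rank((A - 3I)^(k+1))).

So m_A(x) = (x - 3)^3.

m_A(x) = (x - 3)^3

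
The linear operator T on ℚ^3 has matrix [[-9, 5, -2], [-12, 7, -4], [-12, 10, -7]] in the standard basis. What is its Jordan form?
The characteristic polynomial is det(xI - A) = (x + 3)^3, so the eigenvalues are -3 (algebraic multiplicity 3).

For λ = -3: rank(A + 3I) = 1, rank((A + 3I)^2) = 0. The eigenspace has dimension 3 - 1 = 2, so there are 2 Jordan blocks; the rank sequence gives block sizes [2, 1].

Assembling the blocks gives the Jordan form J above.

J = [[-3, 1, 0], [0, -3, 0], [0, 0, -3]]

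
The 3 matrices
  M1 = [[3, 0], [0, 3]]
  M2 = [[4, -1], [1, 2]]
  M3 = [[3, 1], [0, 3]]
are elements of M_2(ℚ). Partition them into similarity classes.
2 classes: {M1}, {M2, M3}

Characteristic polynomials: χ_{M1} = (x - 3)^2, χ_{M2} = (x - 3)^2, χ_{M3} = (x - 3)^2.

{M1}: invariant factors x - 3, x - 3.

{M2, M3}: invariant factors (x - 3)^2.

Matrices are similar if and only if their invariant-factor lists agree; the partition into similarity classes is {M1}, {M2, M3}.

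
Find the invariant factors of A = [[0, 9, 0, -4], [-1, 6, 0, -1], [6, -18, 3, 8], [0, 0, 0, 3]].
The Jordan structure of A has elementary divisors (x - 3)^3, (x - 3). Arranging the block sizes at each eigenvalue in decreasing order and taking row products gives the invariant factors.

Invariant factors (smallest first, each dividing the next): x - 3, (x - 3)^3.

Check: the last factor (x - 3)^3 is the minimal polynomial, and the product (x - 3)^4 is the characteristic polynomial.

x - 3, (x - 3)^3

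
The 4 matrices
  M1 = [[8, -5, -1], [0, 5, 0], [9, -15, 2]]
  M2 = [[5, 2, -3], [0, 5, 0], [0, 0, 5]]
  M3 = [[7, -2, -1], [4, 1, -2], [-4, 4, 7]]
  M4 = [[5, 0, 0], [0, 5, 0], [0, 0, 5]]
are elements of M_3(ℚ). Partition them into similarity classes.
2 classes: {M1, M2, M3}, {M4}

Characteristic polynomials: χ_{M1} = (x - 5)^3, χ_{M2} = (x - 5)^3, χ_{M3} = (x - 5)^3, χ_{M4} = (x - 5)^3.

{M1, M2, M3}: invariant factors x - 5, (x - 5)^2.

{M4}: invariant factors x - 5, x - 5, x - 5.

Matrices are similar if and only if their invariant-factor lists agree; the partition into similarity classes is {M1, M2, M3}, {M4}.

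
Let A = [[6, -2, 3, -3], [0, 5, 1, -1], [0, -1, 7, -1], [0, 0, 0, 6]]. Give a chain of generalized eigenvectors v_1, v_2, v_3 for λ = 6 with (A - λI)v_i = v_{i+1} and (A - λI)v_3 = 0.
We seek v_1 ∈ ker((A - 6I)^3) \ ker((A - 6I)^2), then set v_{i+1} = (A - 6I) v_i.

One such chain is v_1 = [[2, 0, 1, 0]]^T, v_2 = [[3, 1, 1, 0]]^T, v_3 = [[1, 0, 0, 0]]^T. Check: (A - 6I) v_3 = [[0, 0, 0, 0]]^T = 0.

v_1 = [[2, 0, 1, 0]]^T, v_2 = [[3, 1, 1, 0]]^T, v_3 = [[1, 0, 0, 0]]^T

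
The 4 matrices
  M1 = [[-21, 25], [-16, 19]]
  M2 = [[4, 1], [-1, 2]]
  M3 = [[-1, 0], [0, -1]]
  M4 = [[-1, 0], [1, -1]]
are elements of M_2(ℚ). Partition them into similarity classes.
3 classes: {M1, M4}, {M2}, {M3}

Characteristic polynomials: χ_{M1} = (x + 1)^2, χ_{M2} = (x - 3)^2, χ_{M3} = (x + 1)^2, χ_{M4} = (x + 1)^2.

{M1, M4}: invariant factors (x + 1)^2.

{M2}: invariant factors (x - 3)^2.

{M3}: invariant factors x + 1, x + 1.

Matrices are similar if and only if their invariant-factor lists agree; the partition into similarity classes is {M1, M4}, {M2}, {M3}.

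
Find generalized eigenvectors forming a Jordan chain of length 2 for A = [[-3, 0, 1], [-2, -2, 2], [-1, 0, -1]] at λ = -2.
v_1 = [[-1, 3, 0]]^T, v_2 = [[1, 2, 1]]^T

We seek v_1 ∈ ker((A + 2I)^2) \ ker(A + 2I), then set v_{i+1} = (A + 2I) v_i.

One such chain is v_1 = [[-1, 3, 0]]^T, v_2 = [[1, 2, 1]]^T. Check: (A + 2I) v_2 = [[0, 0, 0]]^T = 0.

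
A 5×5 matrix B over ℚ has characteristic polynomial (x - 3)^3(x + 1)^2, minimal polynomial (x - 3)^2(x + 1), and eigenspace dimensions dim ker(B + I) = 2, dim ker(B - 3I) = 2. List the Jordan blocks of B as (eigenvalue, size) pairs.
λ = -1: algebraic multiplicity 2 (exponent in χ_B), largest block size 1 (exponent in m_B), 2 blocks (geometric multiplicity). These force block sizes [1, 1].
λ = 3: algebraic multiplicity 3 (exponent in χ_B), largest block size 2 (exponent in m_B), 2 blocks (geometric multiplicity). These force block sizes [2, 1].

Jordan blocks: (-1, 1), (-1, 1), (3, 2), (3, 1)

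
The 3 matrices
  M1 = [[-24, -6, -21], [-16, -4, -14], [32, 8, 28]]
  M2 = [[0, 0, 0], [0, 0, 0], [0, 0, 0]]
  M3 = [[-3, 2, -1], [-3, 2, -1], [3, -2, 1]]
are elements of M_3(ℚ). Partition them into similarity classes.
Characteristic polynomials: χ_{M1} = x^3, χ_{M2} = x^3, χ_{M3} = x^3.

{M1, M3}: invariant factors x, x^2.

{M2}: invariant factors x, x, x.

Matrices are similar if and only if their invariant-factor lists agree; the partition into similarity classes is {M1, M3}, {M2}.

2 classes: {M1, M3}, {M2}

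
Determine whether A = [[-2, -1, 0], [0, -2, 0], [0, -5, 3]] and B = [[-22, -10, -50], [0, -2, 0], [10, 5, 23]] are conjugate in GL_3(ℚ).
No.

Both have characteristic polynomial (x - 3)(x + 2)^2, but the minimal polynomial of A is (x - 3)(x + 2)^2 while the minimal polynomial of B is (x - 3)(x + 2). The minimal polynomial is a similarity invariant, so A and B are not similar.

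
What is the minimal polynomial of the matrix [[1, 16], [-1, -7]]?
m_A(x) = (x + 3)^2

The characteristic polynomial factors as (x + 3)^2. The minimal polynomial is ∏(x - λ)^{k_λ} where k_λ is the size of the largest Jordan block at λ.

For λ = -3: rank(A + 3I) = 1, and the largest Jordan block has size 2 (the smallest k with rank((A + 3I)^k) = rank((A + 3I)^(k+1))).

So m_A(x) = (x + 3)^2.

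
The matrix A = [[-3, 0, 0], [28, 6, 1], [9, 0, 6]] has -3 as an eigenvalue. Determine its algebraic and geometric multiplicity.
algebraic multiplicity 1, geometric multiplicity 1

The characteristic polynomial is (x - 6)^2(x + 3), so the factor x + 3 appears with exponent 1: the algebraic multiplicity is 1.

rank(A + 3I) = 2, so the eigenspace has dimension 3 - 2 = 1: the geometric multiplicity is 1.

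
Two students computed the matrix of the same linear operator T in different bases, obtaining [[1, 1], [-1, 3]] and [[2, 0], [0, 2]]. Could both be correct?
Both have characteristic polynomial (x - 2)^2, but the minimal polynomial of A is (x - 2)^2 while the minimal polynomial of B is x - 2. The minimal polynomial is a similarity invariant, so A and B are not similar.

No.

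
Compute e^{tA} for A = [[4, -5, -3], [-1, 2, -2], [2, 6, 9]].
e^{tA} = [[(1 - t)*e^{5*t}, t*(t - 5)*e^{5*t}, t*(t - 6)*e^{5*t}/2], [-t*e^{5*t}, (t^2 - 3*t + 1)*e^{5*t}, t*(t - 4)*e^{5*t}/2], [2*t*e^{5*t}, 2*t*(3 - t)*e^{5*t}, (-t^2 + 4*t + 1)*e^{5*t}]]

A has Jordan form J = [[5, 1, 0], [0, 5, 1], [0, 0, 5]] with A = PJP^{-1}, so e^{tA} = P e^{tJ} P^{-1}.

For a Jordan block J_k(λ), e^{tJ_k(λ)} = e^{λt} · (I + tN + t^2 N^2/2! + ... + t^{k-1} N^{k-1}/(k-1)!) where N is the nilpotent superdiagonal part.

Assembling the blocks and conjugating back gives the entries of e^{tA} as shown above.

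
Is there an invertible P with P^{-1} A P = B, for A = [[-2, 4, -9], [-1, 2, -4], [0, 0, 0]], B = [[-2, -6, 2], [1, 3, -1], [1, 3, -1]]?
Both have characteristic polynomial x^3, but the minimal polynomial of A is x^3 while the minimal polynomial of B is x^2. The minimal polynomial is a similarity invariant, so A and B are not similar.

No.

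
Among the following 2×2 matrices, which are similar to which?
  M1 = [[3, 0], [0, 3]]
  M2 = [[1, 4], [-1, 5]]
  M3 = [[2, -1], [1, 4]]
2 classes: {M1}, {M2, M3}

Characteristic polynomials: χ_{M1} = (x - 3)^2, χ_{M2} = (x - 3)^2, χ_{M3} = (x - 3)^2.

{M1}: invariant factors x - 3, x - 3.

{M2, M3}: invariant factors (x - 3)^2.

Matrices are similar if and only if their invariant-factor lists agree; the partition into similarity classes is {M1}, {M2, M3}.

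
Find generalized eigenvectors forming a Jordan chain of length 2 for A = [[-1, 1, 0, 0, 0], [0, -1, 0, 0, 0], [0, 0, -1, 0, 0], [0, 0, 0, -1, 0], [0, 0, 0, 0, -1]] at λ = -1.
We seek v_1 ∈ ker((A + I)^2) \ ker(A + I), then set v_{i+1} = (A + I) v_i.

One such chain is v_1 = [[2, 1, 0, 0, 1]]^T, v_2 = [[1, 0, 0, 0, 0]]^T. Check: (A + I) v_2 = [[0, 0, 0, 0, 0]]^T = 0.

v_1 = [[2, 1, 0, 0, 1]]^T, v_2 = [[1, 0, 0, 0, 0]]^T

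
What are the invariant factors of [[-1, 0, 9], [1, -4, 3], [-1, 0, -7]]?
x + 4, (x + 4)^2

The Jordan structure of A has elementary divisors (x + 4)^2, (x + 4). Arranging the block sizes at each eigenvalue in decreasing order and taking row products gives the invariant factors.

Invariant factors (smallest first, each dividing the next): x + 4, (x + 4)^2.

Check: the last factor (x + 4)^2 is the minimal polynomial, and the product (x + 4)^3 is the characteristic polynomial.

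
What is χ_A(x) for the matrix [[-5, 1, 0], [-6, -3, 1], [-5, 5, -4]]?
χ_A(x) = (x + 4)^3

xI - A = [[x + 5, -1, 0], [6, x + 3, -1], [5, -5, x + 4]].

Expanding det(xI - A) along the first row:
det(xI - A) = + (x + 5)·det([[x + 3, -1], [-5, x + 4]]) - (-1)·det([[6, -1], [5, x + 4]]) + (0)·det([[6, x + 3], [5, -5]]).

Evaluating gives χ_A(x) = x^3 + 12x^2 + 48x + 64 = (x + 4)^3.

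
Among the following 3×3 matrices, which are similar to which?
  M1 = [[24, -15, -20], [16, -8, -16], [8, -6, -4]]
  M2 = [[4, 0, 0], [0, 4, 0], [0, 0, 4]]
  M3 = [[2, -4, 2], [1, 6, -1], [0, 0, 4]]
2 classes: {M1, M3}, {M2}

Characteristic polynomials: χ_{M1} = (x - 4)^3, χ_{M2} = (x - 4)^3, χ_{M3} = (x - 4)^3.

{M1, M3}: invariant factors x - 4, (x - 4)^2.

{M2}: invariant factors x - 4, x - 4, x - 4.

Matrices are similar if and only if their invariant-factor lists agree; the partition into similarity classes is {M1, M3}, {M2}.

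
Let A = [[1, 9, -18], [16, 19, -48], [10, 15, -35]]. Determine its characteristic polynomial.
χ_A(x) = (x + 5)^3

xI - A = [[x - 1, -9, 18], [-16, x - 19, 48], [-10, -15, x + 35]].

Expanding det(xI - A) along the first row:
det(xI - A) = + (x - 1)·det([[x - 19, 48], [-15, x + 35]]) - (-9)·det([[-16, 48], [-10, x + 35]]) + (18)·det([[-16, x - 19], [-10, -15]]).

Evaluating gives χ_A(x) = x^3 + 15x^2 + 75x + 125 = (x + 5)^3.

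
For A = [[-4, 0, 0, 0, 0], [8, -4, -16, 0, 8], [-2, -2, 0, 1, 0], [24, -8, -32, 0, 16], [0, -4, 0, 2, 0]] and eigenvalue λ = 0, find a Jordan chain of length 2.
We seek v_1 ∈ ker(A^2) \ ker(A), then set v_{i+1} = A v_i.

One such chain is v_1 = [[0, 0, 0, 1, 0]]^T, v_2 = [[0, 0, 1, 0, 2]]^T. Check: A v_2 = [[0, 0, 0, 0, 0]]^T = 0.

v_1 = [[0, 0, 0, 1, 0]]^T, v_2 = [[0, 0, 1, 0, 2]]^T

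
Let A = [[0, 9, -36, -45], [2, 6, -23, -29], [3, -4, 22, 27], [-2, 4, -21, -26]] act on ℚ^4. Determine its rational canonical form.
R = [[0, 0, 0, -9], [1, 0, 0, -6], [0, 1, 0, 5], [0, 0, 1, 2]]

The invariant factors of A (the non-unit diagonal entries of the Smith normal form of xI - A over ℚ[x]) are (x^2 - x - 3)^2, each dividing the next. The characteristic polynomial is their product, (x^2 - x - 3)^2.

The rational canonical form is the block-diagonal matrix of companion matrices C(f_i):
R = [[0, 0, 0, -9], [1, 0, 0, -6], [0, 1, 0, 5], [0, 0, 1, 2]].

Note the characteristic polynomial does not split into linear factors over ℚ, so A has no Jordan form over ℚ; the rational canonical form exists over any field.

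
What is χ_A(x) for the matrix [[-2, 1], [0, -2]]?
χ_A(x) = (x + 2)^2

xI - A = [[x + 2, -1], [0, x + 2]].

Expanding det(xI - A) along the first row:
det(xI - A) = + (x + 2)·det([[x + 2]]) - (-1)·det([[0]]).

Evaluating gives χ_A(x) = x^2 + 4x + 4 = (x + 2)^2.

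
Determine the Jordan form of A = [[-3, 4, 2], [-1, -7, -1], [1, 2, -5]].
J = [[-5, 1, 0], [0, -5, 1], [0, 0, -5]]

The characteristic polynomial is det(xI - A) = (x + 5)^3, so the eigenvalues are -5 (algebraic multiplicity 3).

For λ = -5: rank(A + 5I) = 2, rank((A + 5I)^2) = 1, rank((A + 5I)^3) = 0. The eigenspace has dimension 3 - 2 = 1, so there is 1 Jordan block; the rank sequence gives block sizes [3].

Assembling the blocks gives the Jordan form J above.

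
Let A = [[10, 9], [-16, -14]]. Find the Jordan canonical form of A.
J = [[-2, 1], [0, -2]]

The characteristic polynomial is det(xI - A) = (x + 2)^2, so the eigenvalues are -2 (algebraic multiplicity 2).

For λ = -2: rank(A + 2I) = 1, rank((A + 2I)^2) = 0. The eigenspace has dimension 2 - 1 = 1, so there is 1 Jordan block; the rank sequence gives block sizes [2].

Assembling the blocks gives the Jordan form J above.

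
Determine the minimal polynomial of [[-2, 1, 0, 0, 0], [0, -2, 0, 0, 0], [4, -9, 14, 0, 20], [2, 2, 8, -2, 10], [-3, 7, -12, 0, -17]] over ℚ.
The characteristic polynomial factors as (x + 1)(x + 2)^4. The minimal polynomial is ∏(x - λ)^{k_λ} where k_λ is the size of the largest Jordan block at λ.

For λ = -2: rank(A + 2I) = 2, and the largest Jordan block has size 2 (the smallest k with rank((A + 2I)^k) = rank((A + 2I)^(k+1))).
For λ = -1: rank(A + I) = 4, and the largest Jordan block has size 1 (the smallest k with rank((A + I)^k) = rank((A + I)^(k+1))).

So m_A(x) = (x + 1)(x + 2)^2.

m_A(x) = (x + 1)(x + 2)^2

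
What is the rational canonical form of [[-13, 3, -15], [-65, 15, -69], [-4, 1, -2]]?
The invariant factors of A (the non-unit diagonal entries of the Smith normal form of xI - A over ℚ[x]) are (x - 1)(x^2 + x + 6), each dividing the next. The characteristic polynomial is their product, (x - 1)(x^2 + x + 6).

The rational canonical form is the block-diagonal matrix of companion matrices C(f_i):
R = [[0, 0, 6], [1, 0, -5], [0, 1, 0]].

Note the characteristic polynomial does not split into linear factors over ℚ, so A has no Jordan form over ℚ; the rational canonical form exists over any field.

R = [[0, 0, 6], [1, 0, -5], [0, 1, 0]]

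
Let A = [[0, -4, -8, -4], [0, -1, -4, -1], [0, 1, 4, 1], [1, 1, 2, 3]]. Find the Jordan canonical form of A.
The characteristic polynomial is det(xI - A) = x(x - 2)^3, so the eigenvalues are 0 (algebraic multiplicity 1), 2 (algebraic multiplicity 3).

For λ = 0: algebraic multiplicity 1 gives one 1×1 block.

For λ = 2: rank(A - 2I) = 3, rank((A - 2I)^2) = 2, rank((A - 2I)^3) = 1. The eigenspace has dimension 4 - 3 = 1, so there is 1 Jordan block; the rank sequence gives block sizes [3].

Assembling the blocks gives the Jordan form J above.

J = [[0, 0, 0, 0], [0, 2, 1, 0], [0, 0, 2, 1], [0, 0, 0, 2]]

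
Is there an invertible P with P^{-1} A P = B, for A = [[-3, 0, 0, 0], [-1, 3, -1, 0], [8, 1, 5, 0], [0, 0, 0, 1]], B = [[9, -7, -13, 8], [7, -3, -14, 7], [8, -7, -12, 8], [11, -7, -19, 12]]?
Yes.

Two matrices over a field are similar if and only if they have the same invariant factors.

Both A and B have characteristic polynomial (x - 4)^2(x - 1)(x + 3) and minimal polynomial (x - 4)^2(x - 1)(x + 3). Computing further, both have invariant factors (x - 4)^2(x - 1)(x + 3). Hence A and B are similar.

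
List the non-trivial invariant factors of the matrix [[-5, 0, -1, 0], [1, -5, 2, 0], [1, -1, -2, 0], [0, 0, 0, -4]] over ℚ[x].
The Jordan structure of A has elementary divisors (x + 4)^3, (x + 4). Arranging the block sizes at each eigenvalue in decreasing order and taking row products gives the invariant factors.

Invariant factors (smallest first, each dividing the next): x + 4, (x + 4)^3.

Check: the last factor (x + 4)^3 is the minimal polynomial, and the product (x + 4)^4 is the characteristic polynomial.

x + 4, (x + 4)^3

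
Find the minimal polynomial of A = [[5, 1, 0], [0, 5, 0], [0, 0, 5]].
The characteristic polynomial factors as (x - 5)^3. The minimal polynomial is ∏(x - λ)^{k_λ} where k_λ is the size of the largest Jordan block at λ.

For λ = 5: rank(A - 5I) = 1, and the largest Jordan block has size 2 (the smallest k with rank((A - 5I)^k) = rank((A - 5I)^(k+1))).

So m_A(x) = (x - 5)^2.

m_A(x) = (x - 5)^2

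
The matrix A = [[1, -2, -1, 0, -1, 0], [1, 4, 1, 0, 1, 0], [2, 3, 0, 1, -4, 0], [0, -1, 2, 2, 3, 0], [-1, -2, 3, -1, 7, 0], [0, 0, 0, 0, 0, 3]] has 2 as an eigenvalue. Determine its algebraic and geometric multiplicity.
algebraic multiplicity 1, geometric multiplicity 1

The characteristic polynomial is (x - 3)^5(x - 2), so the factor x - 2 appears with exponent 1: the algebraic multiplicity is 1.

rank(A - 2I) = 5, so the eigenspace has dimension 6 - 5 = 1: the geometric multiplicity is 1.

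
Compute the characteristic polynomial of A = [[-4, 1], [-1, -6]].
xI - A = [[x + 4, -1], [1, x + 6]].

Expanding det(xI - A) along the first row:
det(xI - A) = + (x + 4)·det([[x + 6]]) - (-1)·det([[1]]).

Evaluating gives χ_A(x) = x^2 + 10x + 25 = (x + 5)^2.

χ_A(x) = (x + 5)^2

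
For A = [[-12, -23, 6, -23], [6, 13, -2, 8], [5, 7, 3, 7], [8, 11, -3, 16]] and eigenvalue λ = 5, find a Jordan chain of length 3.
We seek v_1 ∈ ker((A - 5I)^3) \ ker((A - 5I)^2), then set v_{i+1} = (A - 5I) v_i.

One such chain is v_1 = [[5, 0, -2, -4]]^T, v_2 = [[-5, 2, 1, 2]]^T, v_3 = [[-1, 0, 1, 1]]^T. Check: (A - 5I) v_3 = [[0, 0, 0, 0]]^T = 0.

v_1 = [[5, 0, -2, -4]]^T, v_2 = [[-5, 2, 1, 2]]^T, v_3 = [[-1, 0, 1, 1]]^T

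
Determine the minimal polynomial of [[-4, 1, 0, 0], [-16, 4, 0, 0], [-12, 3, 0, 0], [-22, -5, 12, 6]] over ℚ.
The characteristic polynomial factors as x^3(x - 6). The minimal polynomial is ∏(x - λ)^{k_λ} where k_λ is the size of the largest Jordan block at λ.

For λ = 0: rank(A) = 2, and the largest Jordan block has size 2 (the smallest k with rank(A^k) = rank(A^(k+1))).
For λ = 6: rank(A - 6I) = 3, and the largest Jordan block has size 1 (the smallest k with rank((A - 6I)^k) = rank((A - 6I)^(k+1))).

So m_A(x) = x^2(x - 6).

m_A(x) = x^2(x - 6)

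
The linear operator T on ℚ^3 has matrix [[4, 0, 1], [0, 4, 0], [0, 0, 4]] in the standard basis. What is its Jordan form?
The characteristic polynomial is det(xI - A) = (x - 4)^3, so the eigenvalues are 4 (algebraic multiplicity 3).

For λ = 4: rank(A - 4I) = 1, rank((A - 4I)^2) = 0. The eigenspace has dimension 3 - 1 = 2, so there are 2 Jordan blocks; the rank sequence gives block sizes [2, 1].

Assembling the blocks gives the Jordan form J above.

J = [[4, 1, 0], [0, 4, 0], [0, 0, 4]]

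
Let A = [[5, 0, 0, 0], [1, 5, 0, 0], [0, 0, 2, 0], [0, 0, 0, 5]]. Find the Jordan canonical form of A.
J = [[2, 0, 0, 0], [0, 5, 1, 0], [0, 0, 5, 0], [0, 0, 0, 5]]

The characteristic polynomial is det(xI - A) = (x - 5)^3(x - 2), so the eigenvalues are 2 (algebraic multiplicity 1), 5 (algebraic multiplicity 3).

For λ = 2: algebraic multiplicity 1 gives one 1×1 block.

For λ = 5: rank(A - 5I) = 2, rank((A - 5I)^2) = 1. The eigenspace has dimension 4 - 2 = 2, so there are 2 Jordan blocks; the rank sequence gives block sizes [2, 1].

Assembling the blocks gives the Jordan form J above.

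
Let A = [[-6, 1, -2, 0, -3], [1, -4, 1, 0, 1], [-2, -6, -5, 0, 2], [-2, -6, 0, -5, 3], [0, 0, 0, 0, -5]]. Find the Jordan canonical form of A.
J = [[-5, 1, 0, 0, 0], [0, -5, 1, 0, 0], [0, 0, -5, 0, 0], [0, 0, 0, -5, 1], [0, 0, 0, 0, -5]]

The characteristic polynomial is det(xI - A) = (x + 5)^5, so the eigenvalues are -5 (algebraic multiplicity 5).

For λ = -5: rank(A + 5I) = 3, rank((A + 5I)^2) = 1, rank((A + 5I)^3) = 0. The eigenspace has dimension 5 - 3 = 2, so there are 2 Jordan blocks; the rank sequence gives block sizes [3, 2].

Assembling the blocks gives the Jordan form J above.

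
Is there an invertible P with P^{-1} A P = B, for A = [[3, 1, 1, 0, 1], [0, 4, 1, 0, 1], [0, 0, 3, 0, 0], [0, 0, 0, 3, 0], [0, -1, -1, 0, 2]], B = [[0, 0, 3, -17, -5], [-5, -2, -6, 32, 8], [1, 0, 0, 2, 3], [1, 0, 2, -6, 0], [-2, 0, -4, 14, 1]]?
No.

trace(A) = 15 but trace(B) = -7. The trace is a similarity invariant, so A and B are not similar.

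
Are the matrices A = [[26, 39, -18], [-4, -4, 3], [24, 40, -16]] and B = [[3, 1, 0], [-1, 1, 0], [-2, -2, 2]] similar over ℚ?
No.

Both have characteristic polynomial (x - 2)^3, but the minimal polynomial of A is (x - 2)^3 while the minimal polynomial of B is (x - 2)^2. The minimal polynomial is a similarity invariant, so A and B are not similar.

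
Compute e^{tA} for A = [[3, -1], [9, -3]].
e^{tA} = [[3*t + 1, -t], [9*t, 1 - 3*t]]

A has Jordan form J = [[0, 1], [0, 0]] with A = PJP^{-1}, so e^{tA} = P e^{tJ} P^{-1}.

For a Jordan block J_k(λ), e^{tJ_k(λ)} = e^{λt} · (I + tN + t^2 N^2/2! + ... + t^{k-1} N^{k-1}/(k-1)!) where N is the nilpotent superdiagonal part.

Assembling the blocks and conjugating back gives the entries of e^{tA} as shown above.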